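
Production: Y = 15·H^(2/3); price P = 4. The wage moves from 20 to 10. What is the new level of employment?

From P·MP_H = w with MP_H = 10·H^(-1/3), the labor demand is H(w) = (40/w)^(3).
At w = 20: H = 8. At w = 10: H = 64.

H* = 64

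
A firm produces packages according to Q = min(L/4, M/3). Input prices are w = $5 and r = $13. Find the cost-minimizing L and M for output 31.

With a fixed-proportions technology, the cost-minimizing bundle uses no slack in either input: L/4 = M/3 = Q.
So L = 4·31 = 124 and M = 3·31 = 93.

L* = 124, M* = 93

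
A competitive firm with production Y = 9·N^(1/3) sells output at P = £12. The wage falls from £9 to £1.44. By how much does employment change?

ΔN = 117

From P·MP_N = w with MP_N = 3·N^(-2/3), the labor demand is N(w) = (36/w)^(3/2).
At w = 9: N = 8. At w = 1.44: N = 125.
ΔN = 125 − 8 = 117.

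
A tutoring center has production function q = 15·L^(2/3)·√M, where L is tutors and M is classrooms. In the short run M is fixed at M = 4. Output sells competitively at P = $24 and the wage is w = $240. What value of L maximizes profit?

With M = 4, MP_L = (2/3)·15·L^(-1/3)·4^(1/2) = 20·L^(-1/3).
Profit maximization for a price taker requires P·MP_L = w: 24·20·L^(-1/3) = 240.
So L^(-1/3) = 0.5, which gives L = 8.

L* = 8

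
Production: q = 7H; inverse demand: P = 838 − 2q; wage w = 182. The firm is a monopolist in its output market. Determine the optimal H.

H* = 29

Marginal revenue from the inverse demand is MR = 838 − 4q.
The marginal product is MP_H = 7.
A monopolist hires until marginal revenue product equals the wage: MR·MP_H = w.
(838 − 28H)·7 = 182, so H = 29.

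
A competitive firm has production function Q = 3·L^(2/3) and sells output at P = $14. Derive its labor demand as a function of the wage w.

L(w) = 21952/w³

MP_L = (2/3)·3·L^(-1/3) = 2·L^(-1/3).
Setting P·MP_L = w: 28·L^(-1/3) = w.
Solving for L: L^(-1/3) = w/28, so L = (28/w)^(3).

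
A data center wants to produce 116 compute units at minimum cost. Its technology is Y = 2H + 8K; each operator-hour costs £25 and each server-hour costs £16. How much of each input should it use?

The inputs are perfect substitutes, so the firm uses whichever has the lower cost per unit of output.
Cost per unit of output via H is w/2 = 12.5; via K it is r/8 = 2. K is cheaper.
Producing Y = 116 with K alone: H = 0, K = 14.5.

H* = 0, K* = 14.5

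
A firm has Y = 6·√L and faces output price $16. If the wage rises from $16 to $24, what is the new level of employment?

From P·MP_L = w with MP_L = 3·L^(-1/2), the labor demand is L(w) = (48/w)^(2).
At w = 16: L = 9. At w = 24: L = 4.

L* = 4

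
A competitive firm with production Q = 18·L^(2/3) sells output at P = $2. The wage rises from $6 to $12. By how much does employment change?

From P·MP_L = w with MP_L = 12·L^(-1/3), the labor demand is L(w) = (24/w)^(3).
At w = 6: L = 64. At w = 12: L = 8.
ΔL = 8 − 64 = -56.

ΔL = -56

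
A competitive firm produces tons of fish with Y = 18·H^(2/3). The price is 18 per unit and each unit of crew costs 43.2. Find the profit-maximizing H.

H* = 125

MP_H = (2/3)·18·H^(-1/3) = 12·H^(-1/3).
Profit maximization for a price taker requires P·MP_H = w: 18·12·H^(-1/3) = 43.2.
So H^(-1/3) = 0.2, which gives H = 125.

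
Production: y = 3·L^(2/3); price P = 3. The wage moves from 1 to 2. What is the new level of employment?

L* = 27

From P·MP_L = w with MP_L = 2·L^(-1/3), the labor demand is L(w) = (6/w)^(3).
At w = 1: L = 216. At w = 2: L = 27.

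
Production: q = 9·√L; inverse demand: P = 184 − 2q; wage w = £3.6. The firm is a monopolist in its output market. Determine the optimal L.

L* = 25

Marginal revenue from the inverse demand is MR = 184 − 4q.
The marginal product is MP_L = 4.5·L^(-1/2).
A monopolist hires until marginal revenue product equals the wage: MR·MP_L = w.
At L, q = 9·√L. Substituting and solving: (184 − 36·√L)·4.5·L^(-1/2) = 3.6 gives L = 25.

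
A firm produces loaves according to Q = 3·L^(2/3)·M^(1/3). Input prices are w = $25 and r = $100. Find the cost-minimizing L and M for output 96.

Cost minimization requires the marginal rate of technical substitution to equal the input-price ratio: MP_L/MP_M = w/r.
Here MP_L/MP_M = (2/3)·(M/L)/(1/3) = 2·(M/L). Setting this equal to 25/100 = 0.25 gives M = 0.125L.
Substituting into Q = 96: 3·L^(2/3)·(0.125L)^(1/3) = 96.
Solving, L = 64 and M = 8.

L* = 64, M* = 8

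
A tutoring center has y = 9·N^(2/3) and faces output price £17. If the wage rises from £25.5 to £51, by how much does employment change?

From P·MP_N = w with MP_N = 6·N^(-1/3), the labor demand is N(w) = (102/w)^(3).
At w = 25.5: N = 64. At w = 51: N = 8.
ΔN = 8 − 64 = -56.

ΔN = -56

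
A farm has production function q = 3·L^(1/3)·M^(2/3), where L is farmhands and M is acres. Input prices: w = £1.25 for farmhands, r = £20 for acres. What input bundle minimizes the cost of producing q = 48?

Cost minimization requires the marginal rate of technical substitution to equal the input-price ratio: MP_L/MP_M = w/r.
Here MP_L/MP_M = (1/3)·(M/L)/(2/3) = 0.5·(M/L). Setting this equal to 1.25/20 = 0.0625 gives M = 0.125L.
Substituting into q = 48: 3·L^(1/3)·(0.125L)^(2/3) = 48.
Solving, L = 64 and M = 8.

L* = 64, M* = 8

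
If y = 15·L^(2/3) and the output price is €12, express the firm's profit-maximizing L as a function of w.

MP_L = (2/3)·15·L^(-1/3) = 10·L^(-1/3).
Setting P·MP_L = w: 120·L^(-1/3) = w.
Solving for L: L^(-1/3) = w/120, so L = (120/w)^(3).

L(w) = 1728000/w³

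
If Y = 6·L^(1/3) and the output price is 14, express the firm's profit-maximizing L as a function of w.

MP_L = (1/3)·6·L^(-2/3) = 2·L^(-2/3).
Setting P·MP_L = w: 28·L^(-2/3) = w.
Solving for L: L^(-2/3) = w/28, so L = (28/w)^(3/2).

L(w) = (28/w)^(3/2)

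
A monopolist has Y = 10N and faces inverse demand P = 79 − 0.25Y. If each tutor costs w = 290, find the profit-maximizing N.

Marginal revenue from the inverse demand is MR = 79 − 0.5Y.
The marginal product is MP_N = 10.
A monopolist hires until marginal revenue product equals the wage: MR·MP_N = w.
(79 − 5N)·10 = 290, so N = 10.

N* = 10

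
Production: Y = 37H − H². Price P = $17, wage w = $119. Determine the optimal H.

The marginal product of H is MP_H = 37 − 2H.
A price-taking firm hires until the value of the marginal product equals the wage: P·MP_H = w, so 17·(37 − 2H) = 119.
Then 37 − 2H = 7, giving H = 15.

H* = 15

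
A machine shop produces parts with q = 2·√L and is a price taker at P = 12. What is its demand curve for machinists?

MP_L = (1/2)·2·L^(-1/2) = L^(-1/2).
Setting P·MP_L = w: 12·L^(-1/2) = w.
Solving for L: L^(-1/2) = w/12, so L = (12/w)^(2).

L(w) = 144/w²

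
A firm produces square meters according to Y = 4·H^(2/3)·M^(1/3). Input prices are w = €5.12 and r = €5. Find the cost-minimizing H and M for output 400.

H* = 125, M* = 64

Cost minimization requires the marginal rate of technical substitution to equal the input-price ratio: MP_H/MP_M = w/r.
Here MP_H/MP_M = (2/3)·(M/H)/(1/3) = 2·(M/H). Setting this equal to 5.12/5 = 1.024 gives M = 0.512H.
Substituting into Y = 400: 4·H^(2/3)·(0.512H)^(1/3) = 400.
Solving, H = 125 and M = 64.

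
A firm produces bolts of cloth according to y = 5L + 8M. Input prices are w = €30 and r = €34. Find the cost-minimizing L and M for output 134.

L* = 0, M* = 16.75

The inputs are perfect substitutes, so the firm uses whichever has the lower cost per unit of output.
Cost per unit of output via L is w/5 = 6; via M it is r/8 = 4.25. M is cheaper.
Producing y = 134 with M alone: L = 0, M = 16.75.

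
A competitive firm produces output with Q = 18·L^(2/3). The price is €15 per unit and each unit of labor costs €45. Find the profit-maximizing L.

L* = 64

MP_L = (2/3)·18·L^(-1/3) = 12·L^(-1/3).
Profit maximization for a price taker requires P·MP_L = w: 15·12·L^(-1/3) = 45.
So L^(-1/3) = 0.25, which gives L = 64.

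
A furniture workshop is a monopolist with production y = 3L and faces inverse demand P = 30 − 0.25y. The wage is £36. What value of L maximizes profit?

Marginal revenue from the inverse demand is MR = 30 − 0.5y.
The marginal product is MP_L = 3.
A monopolist hires until marginal revenue product equals the wage: MR·MP_L = w.
(30 − 1.5L)·3 = 36, so L = 12.

L* = 12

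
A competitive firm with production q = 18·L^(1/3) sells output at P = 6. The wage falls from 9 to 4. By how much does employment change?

ΔL = 19

From P·MP_L = w with MP_L = 6·L^(-2/3), the labor demand is L(w) = (36/w)^(3/2).
At w = 9: L = 8. At w = 4: L = 27.
ΔL = 27 − 8 = 19.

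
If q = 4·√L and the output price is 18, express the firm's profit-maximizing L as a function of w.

L(w) = 1296/w²

MP_L = (1/2)·4·L^(-1/2) = 2·L^(-1/2).
Setting P·MP_L = w: 36·L^(-1/2) = w.
Solving for L: L^(-1/2) = w/36, so L = (36/w)^(2).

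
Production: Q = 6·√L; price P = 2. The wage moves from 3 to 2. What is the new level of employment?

L* = 9

From P·MP_L = w with MP_L = 3·L^(-1/2), the labor demand is L(w) = (6/w)^(2).
At w = 3: L = 4. At w = 2: L = 9.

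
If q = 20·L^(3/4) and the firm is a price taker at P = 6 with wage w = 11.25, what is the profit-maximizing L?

MP_L = (3/4)·20·L^(-1/4) = 15·L^(-1/4).
Profit maximization for a price taker requires P·MP_L = w: 6·15·L^(-1/4) = 11.25.
So L^(-1/4) = 0.125, which gives L = 4096.

L* = 4096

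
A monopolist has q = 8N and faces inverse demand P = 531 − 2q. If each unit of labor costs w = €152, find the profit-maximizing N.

N* = 16

Marginal revenue from the inverse demand is MR = 531 − 4q.
The marginal product is MP_N = 8.
A monopolist hires until marginal revenue product equals the wage: MR·MP_N = w.
(531 − 32N)·8 = 152, so N = 16.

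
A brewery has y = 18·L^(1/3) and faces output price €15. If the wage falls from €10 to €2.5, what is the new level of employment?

From P·MP_L = w with MP_L = 6·L^(-2/3), the labor demand is L(w) = (90/w)^(3/2).
At w = 10: L = 27. At w = 2.5: L = 216.

L* = 216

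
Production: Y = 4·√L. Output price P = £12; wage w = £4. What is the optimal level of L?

L* = 36

MP_L = (1/2)·4·L^(-1/2) = 2·L^(-1/2).
Profit maximization for a price taker requires P·MP_L = w: 12·2·L^(-1/2) = 4.
So L^(-1/2) = 1/6, which gives L = 36.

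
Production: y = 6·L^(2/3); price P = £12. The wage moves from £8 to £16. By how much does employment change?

From P·MP_L = w with MP_L = 4·L^(-1/3), the labor demand is L(w) = (48/w)^(3).
At w = 8: L = 216. At w = 16: L = 27.
ΔL = 27 − 216 = -189.

ΔL = -189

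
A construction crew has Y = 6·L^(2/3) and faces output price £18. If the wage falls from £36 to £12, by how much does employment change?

From P·MP_L = w with MP_L = 4·L^(-1/3), the labor demand is L(w) = (72/w)^(3).
At w = 36: L = 8. At w = 12: L = 216.
ΔL = 216 − 8 = 208.

ΔL = 208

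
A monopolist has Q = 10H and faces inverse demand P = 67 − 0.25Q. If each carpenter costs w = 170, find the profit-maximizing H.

Marginal revenue from the inverse demand is MR = 67 − 0.5Q.
The marginal product is MP_H = 10.
A monopolist hires until marginal revenue product equals the wage: MR·MP_H = w.
(67 − 5H)·10 = 170, so H = 10.

H* = 10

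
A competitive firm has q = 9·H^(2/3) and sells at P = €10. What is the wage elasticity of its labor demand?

ε = -3

MP_H = (2/3)·9·H^(-1/3), so P·MP_H = w gives 60·H^(-1/3) = w.
Solving, H(w) = (60/w)^(3). This is a constant-elasticity form: H ∝ w^(−3), so ε = −3.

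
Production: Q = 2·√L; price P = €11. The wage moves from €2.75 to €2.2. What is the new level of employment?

From P·MP_L = w with MP_L = L^(-1/2), the labor demand is L(w) = (11/w)^(2).
At w = 2.75: L = 16. At w = 2.2: L = 25.

L* = 25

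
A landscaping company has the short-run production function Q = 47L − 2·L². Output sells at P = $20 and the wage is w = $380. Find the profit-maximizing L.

The marginal product of L is MP_L = 47 − 4L.
A price-taking firm hires until the value of the marginal product equals the wage: P·MP_L = w, so 20·(47 − 4L) = 380.
Then 47 − 4L = 19, giving L = 7.

L* = 7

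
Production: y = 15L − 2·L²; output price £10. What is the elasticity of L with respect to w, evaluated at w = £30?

ε = -0.25

From P·MP_L = w with MP_L = 15 − 4L, labor demand is L(w) = (15 − w/10)/4.
dL/dw = −1/(40) = -0.025.
At w = 30, L = 3, so ε = (dL/dw)·(w/L) = (-0.025)·(30/3) = -0.25.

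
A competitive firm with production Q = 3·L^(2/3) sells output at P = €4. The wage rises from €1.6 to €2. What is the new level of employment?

L* = 64

From P·MP_L = w with MP_L = 2·L^(-1/3), the labor demand is L(w) = (8/w)^(3).
At w = 1.6: L = 125. At w = 2: L = 64.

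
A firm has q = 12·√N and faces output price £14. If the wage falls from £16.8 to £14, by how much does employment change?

From P·MP_N = w with MP_N = 6·N^(-1/2), the labor demand is N(w) = (84/w)^(2).
At w = 16.8: N = 25. At w = 14: N = 36.
ΔN = 36 − 25 = 11.

ΔN = 11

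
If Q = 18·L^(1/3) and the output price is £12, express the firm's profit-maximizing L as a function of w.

L(w) = (72/w)^(3/2)

MP_L = (1/3)·18·L^(-2/3) = 6·L^(-2/3).
Setting P·MP_L = w: 72·L^(-2/3) = w.
Solving for L: L^(-2/3) = w/72, so L = (72/w)^(3/2).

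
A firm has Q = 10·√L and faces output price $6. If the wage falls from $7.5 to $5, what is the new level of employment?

L* = 36

From P·MP_L = w with MP_L = 5·L^(-1/2), the labor demand is L(w) = (30/w)^(2).
At w = 7.5: L = 16. At w = 5: L = 36.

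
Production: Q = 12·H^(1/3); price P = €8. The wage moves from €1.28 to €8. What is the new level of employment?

H* = 8

From P·MP_H = w with MP_H = 4·H^(-2/3), the labor demand is H(w) = (32/w)^(3/2).
At w = 1.28: H = 125. At w = 8: H = 8.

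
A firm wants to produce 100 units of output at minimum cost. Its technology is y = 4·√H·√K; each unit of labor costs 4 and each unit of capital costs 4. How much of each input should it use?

Cost minimization requires the marginal rate of technical substitution to equal the input-price ratio: MP_H/MP_K = w/r.
Here MP_H/MP_K = (1/2)·(K/H)/(1/2) = (K/H). Setting this equal to 4/4 = 1 gives K = H.
Substituting into y = 100: 4·H^(1/2)·(H)^(1/2) = 100.
Solving, H = 25 and K = 25.

H* = 25, K* = 25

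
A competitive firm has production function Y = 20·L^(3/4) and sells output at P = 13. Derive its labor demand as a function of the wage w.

MP_L = (3/4)·20·L^(-1/4) = 15·L^(-1/4).
Setting P·MP_L = w: 195·L^(-1/4) = w.
Solving for L: L^(-1/4) = w/195, so L = (195/w)^(4).

L(w) = (195/w)^(4)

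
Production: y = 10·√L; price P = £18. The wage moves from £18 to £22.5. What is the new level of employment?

L* = 16

From P·MP_L = w with MP_L = 5·L^(-1/2), the labor demand is L(w) = (90/w)^(2).
At w = 18: L = 25. At w = 22.5: L = 16.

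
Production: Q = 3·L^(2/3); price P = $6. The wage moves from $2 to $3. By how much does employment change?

From P·MP_L = w with MP_L = 2·L^(-1/3), the labor demand is L(w) = (12/w)^(3).
At w = 2: L = 216. At w = 3: L = 64.
ΔL = 64 − 216 = -152.

ΔL = -152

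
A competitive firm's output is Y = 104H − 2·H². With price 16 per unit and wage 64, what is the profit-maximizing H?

The marginal product of H is MP_H = 104 − 4H.
A price-taking firm hires until the value of the marginal product equals the wage: P·MP_H = w, so 16·(104 − 4H) = 64.
Then 104 − 4H = 4, giving H = 25.

H* = 25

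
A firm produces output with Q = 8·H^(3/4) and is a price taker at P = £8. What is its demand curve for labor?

H(w) = 5308416/w^(4)

MP_H = (3/4)·8·H^(-1/4) = 6·H^(-1/4).
Setting P·MP_H = w: 48·H^(-1/4) = w.
Solving for H: H^(-1/4) = w/48, so H = (48/w)^(4).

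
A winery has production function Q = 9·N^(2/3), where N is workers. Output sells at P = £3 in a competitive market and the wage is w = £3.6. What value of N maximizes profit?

N* = 125

MP_N = (2/3)·9·N^(-1/3) = 6·N^(-1/3).
Profit maximization for a price taker requires P·MP_N = w: 3·6·N^(-1/3) = 3.6.
So N^(-1/3) = 0.2, which gives N = 125.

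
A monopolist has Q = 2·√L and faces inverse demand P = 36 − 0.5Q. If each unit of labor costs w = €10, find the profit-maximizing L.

L* = 9

Marginal revenue from the inverse demand is MR = 36 − Q.
The marginal product is MP_L = L^(-1/2).
A monopolist hires until marginal revenue product equals the wage: MR·MP_L = w.
At L, Q = 2·√L. Substituting and solving: (36 − 2·√L)·L^(-1/2) = 10 gives L = 9.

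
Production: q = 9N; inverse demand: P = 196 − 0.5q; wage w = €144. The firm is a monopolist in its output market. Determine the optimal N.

Marginal revenue from the inverse demand is MR = 196 − q.
The marginal product is MP_N = 9.
A monopolist hires until marginal revenue product equals the wage: MR·MP_N = w.
(196 − 9N)·9 = 144, so N = 20.

N* = 20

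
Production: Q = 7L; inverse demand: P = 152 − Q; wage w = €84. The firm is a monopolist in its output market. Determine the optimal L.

L* = 10

Marginal revenue from the inverse demand is MR = 152 − 2Q.
The marginal product is MP_L = 7.
A monopolist hires until marginal revenue product equals the wage: MR·MP_L = w.
(152 − 14L)·7 = 84, so L = 10.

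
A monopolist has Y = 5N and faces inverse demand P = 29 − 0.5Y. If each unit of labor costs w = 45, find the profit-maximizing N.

Marginal revenue from the inverse demand is MR = 29 − Y.
The marginal product is MP_N = 5.
A monopolist hires until marginal revenue product equals the wage: MR·MP_N = w.
(29 − 5N)·5 = 45, so N = 4.

N* = 4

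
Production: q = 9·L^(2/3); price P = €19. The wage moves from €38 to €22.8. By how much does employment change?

From P·MP_L = w with MP_L = 6·L^(-1/3), the labor demand is L(w) = (114/w)^(3).
At w = 38: L = 27. At w = 22.8: L = 125.
ΔL = 125 − 27 = 98.

ΔL = 98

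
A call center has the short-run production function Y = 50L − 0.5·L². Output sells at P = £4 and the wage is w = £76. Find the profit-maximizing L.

The marginal product of L is MP_L = 50 − L.
A price-taking firm hires until the value of the marginal product equals the wage: P·MP_L = w, so 4·(50 − L) = 76.
Then 50 − L = 19, giving L = 31.

L* = 31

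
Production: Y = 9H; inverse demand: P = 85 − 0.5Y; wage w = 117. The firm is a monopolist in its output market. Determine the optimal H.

Marginal revenue from the inverse demand is MR = 85 − Y.
The marginal product is MP_H = 9.
A monopolist hires until marginal revenue product equals the wage: MR·MP_H = w.
(85 − 9H)·9 = 117, so H = 8.

H* = 8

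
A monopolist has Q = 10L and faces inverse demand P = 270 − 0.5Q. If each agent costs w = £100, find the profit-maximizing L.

L* = 26

Marginal revenue from the inverse demand is MR = 270 − Q.
The marginal product is MP_L = 10.
A monopolist hires until marginal revenue product equals the wage: MR·MP_L = w.
(270 − 10L)·10 = 100, so L = 26.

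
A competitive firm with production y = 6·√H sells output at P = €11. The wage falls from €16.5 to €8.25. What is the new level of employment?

H* = 16

From P·MP_H = w with MP_H = 3·H^(-1/2), the labor demand is H(w) = (33/w)^(2).
At w = 16.5: H = 4. At w = 8.25: H = 16.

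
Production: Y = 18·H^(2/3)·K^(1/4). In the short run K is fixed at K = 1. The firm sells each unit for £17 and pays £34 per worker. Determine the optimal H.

With K = 1, MP_H = (2/3)·18·H^(-1/3)·1^(1/4) = 12·H^(-1/3).
Profit maximization for a price taker requires P·MP_H = w: 17·12·H^(-1/3) = 34.
So H^(-1/3) = 1/6, which gives H = 216.

H* = 216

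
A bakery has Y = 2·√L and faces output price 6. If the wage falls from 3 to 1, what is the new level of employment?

From P·MP_L = w with MP_L = L^(-1/2), the labor demand is L(w) = (6/w)^(2).
At w = 3: L = 4. At w = 1: L = 36.

L* = 36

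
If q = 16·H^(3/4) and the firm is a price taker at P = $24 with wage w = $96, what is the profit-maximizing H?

MP_H = (3/4)·16·H^(-1/4) = 12·H^(-1/4).
Profit maximization for a price taker requires P·MP_H = w: 24·12·H^(-1/4) = 96.
So H^(-1/4) = 1/3, which gives H = 81.

H* = 81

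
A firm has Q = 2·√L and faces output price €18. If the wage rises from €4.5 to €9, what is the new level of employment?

From P·MP_L = w with MP_L = L^(-1/2), the labor demand is L(w) = (18/w)^(2).
At w = 4.5: L = 16. At w = 9: L = 4.

L* = 4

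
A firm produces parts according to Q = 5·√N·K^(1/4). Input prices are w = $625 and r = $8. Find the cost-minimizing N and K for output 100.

Cost minimization requires the marginal rate of technical substitution to equal the input-price ratio: MP_N/MP_K = w/r.
Here MP_N/MP_K = (1/2)·(K/N)/(1/4) = 2·(K/N). Setting this equal to 625/8 = 78.125 gives K = 39.0625N.
Substituting into Q = 100: 5·N^(1/2)·(39.0625N)^(1/4) = 100.
Solving, N = 16 and K = 625.

N* = 16, K* = 625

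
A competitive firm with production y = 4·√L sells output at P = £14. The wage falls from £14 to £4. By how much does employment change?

ΔL = 45

From P·MP_L = w with MP_L = 2·L^(-1/2), the labor demand is L(w) = (28/w)^(2).
At w = 14: L = 4. At w = 4: L = 49.
ΔL = 49 − 4 = 45.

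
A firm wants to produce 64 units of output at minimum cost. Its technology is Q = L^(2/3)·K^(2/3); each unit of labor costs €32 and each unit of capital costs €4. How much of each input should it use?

L* = 8, K* = 64

Cost minimization requires the marginal rate of technical substitution to equal the input-price ratio: MP_L/MP_K = w/r.
Here MP_L/MP_K = (2/3)·(K/L)/(2/3) = (K/L). Setting this equal to 32/4 = 8 gives K = 8L.
Substituting into Q = 64: L^(2/3)·(8L)^(2/3) = 64.
Solving, L = 8 and K = 64.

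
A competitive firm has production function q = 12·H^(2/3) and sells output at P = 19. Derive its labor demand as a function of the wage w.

MP_H = (2/3)·12·H^(-1/3) = 8·H^(-1/3).
Setting P·MP_H = w: 152·H^(-1/3) = w.
Solving for H: H^(-1/3) = w/152, so H = (152/w)^(3).

H(w) = 3511808/w³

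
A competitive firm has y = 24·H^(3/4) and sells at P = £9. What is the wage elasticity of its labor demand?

MP_H = (3/4)·24·H^(-1/4), so P·MP_H = w gives 162·H^(-1/4) = w.
Solving, H(w) = (162/w)^(4). This is a constant-elasticity form: H ∝ w^(−4), so ε = −4.

ε = -4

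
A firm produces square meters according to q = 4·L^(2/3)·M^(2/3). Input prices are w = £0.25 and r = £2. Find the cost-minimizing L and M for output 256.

L* = 64, M* = 8

Cost minimization requires the marginal rate of technical substitution to equal the input-price ratio: MP_L/MP_M = w/r.
Here MP_L/MP_M = (2/3)·(M/L)/(2/3) = (M/L). Setting this equal to 0.25/2 = 0.125 gives M = 0.125L.
Substituting into q = 256: 4·L^(2/3)·(0.125L)^(2/3) = 256.
Solving, L = 64 and M = 8.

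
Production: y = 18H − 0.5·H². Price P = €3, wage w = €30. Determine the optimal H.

The marginal product of H is MP_H = 18 − H.
A price-taking firm hires until the value of the marginal product equals the wage: P·MP_H = w, so 3·(18 − H) = 30.
Then 18 − H = 10, giving H = 8.

H* = 8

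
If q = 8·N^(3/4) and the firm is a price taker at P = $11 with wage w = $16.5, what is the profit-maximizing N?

MP_N = (3/4)·8·N^(-1/4) = 6·N^(-1/4).
Profit maximization for a price taker requires P·MP_N = w: 11·6·N^(-1/4) = 16.5.
So N^(-1/4) = 0.25, which gives N = 256.

N* = 256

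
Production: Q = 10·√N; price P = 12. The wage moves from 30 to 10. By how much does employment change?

From P·MP_N = w with MP_N = 5·N^(-1/2), the labor demand is N(w) = (60/w)^(2).
At w = 30: N = 4. At w = 10: N = 36.
ΔN = 36 − 4 = 32.

ΔN = 32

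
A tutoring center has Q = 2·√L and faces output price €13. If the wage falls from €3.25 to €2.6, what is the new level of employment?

From P·MP_L = w with MP_L = L^(-1/2), the labor demand is L(w) = (13/w)^(2).
At w = 3.25: L = 16. At w = 2.6: L = 25.

L* = 25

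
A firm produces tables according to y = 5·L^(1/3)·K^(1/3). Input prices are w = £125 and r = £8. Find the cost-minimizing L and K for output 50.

Cost minimization requires the marginal rate of technical substitution to equal the input-price ratio: MP_L/MP_K = w/r.
Here MP_L/MP_K = (1/3)·(K/L)/(1/3) = (K/L). Setting this equal to 125/8 = 15.625 gives K = 15.625L.
Substituting into y = 50: 5·L^(1/3)·(15.625L)^(1/3) = 50.
Solving, L = 8 and K = 125.

L* = 8, K* = 125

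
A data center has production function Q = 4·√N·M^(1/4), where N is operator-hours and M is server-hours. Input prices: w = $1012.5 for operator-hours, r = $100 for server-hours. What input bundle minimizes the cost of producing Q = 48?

N* = 16, M* = 81

Cost minimization requires the marginal rate of technical substitution to equal the input-price ratio: MP_N/MP_M = w/r.
Here MP_N/MP_M = (1/2)·(M/N)/(1/4) = 2·(M/N). Setting this equal to 1012.5/100 = 10.125 gives M = 5.0625N.
Substituting into Q = 48: 4·N^(1/2)·(5.0625N)^(1/4) = 48.
Solving, N = 16 and M = 81.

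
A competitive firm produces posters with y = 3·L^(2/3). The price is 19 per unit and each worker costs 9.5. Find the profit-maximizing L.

MP_L = (2/3)·3·L^(-1/3) = 2·L^(-1/3).
Profit maximization for a price taker requires P·MP_L = w: 19·2·L^(-1/3) = 9.5.
So L^(-1/3) = 0.25, which gives L = 64.

L* = 64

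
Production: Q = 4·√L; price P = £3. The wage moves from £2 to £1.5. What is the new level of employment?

L* = 16

From P·MP_L = w with MP_L = 2·L^(-1/2), the labor demand is L(w) = (6/w)^(2).
At w = 2: L = 9. At w = 1.5: L = 16.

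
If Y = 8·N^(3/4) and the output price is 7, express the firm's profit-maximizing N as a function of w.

MP_N = (3/4)·8·N^(-1/4) = 6·N^(-1/4).
Setting P·MP_N = w: 42·N^(-1/4) = w.
Solving for N: N^(-1/4) = w/42, so N = (42/w)^(4).

N(w) = 3111696/w^(4)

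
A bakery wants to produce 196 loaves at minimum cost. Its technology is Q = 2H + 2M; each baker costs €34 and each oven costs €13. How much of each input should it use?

H* = 0, M* = 98

The inputs are perfect substitutes, so the firm uses whichever has the lower cost per unit of output.
Cost per unit of output via H is w/2 = 17; via M it is r/2 = 6.5. M is cheaper.
Producing Q = 196 with M alone: H = 0, M = 98.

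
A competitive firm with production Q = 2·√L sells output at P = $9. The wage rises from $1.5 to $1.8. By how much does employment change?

ΔL = -11

From P·MP_L = w with MP_L = L^(-1/2), the labor demand is L(w) = (9/w)^(2).
At w = 1.5: L = 36. At w = 1.8: L = 25.
ΔL = 25 − 36 = -11.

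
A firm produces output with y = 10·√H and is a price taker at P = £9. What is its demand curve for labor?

H(w) = 2025/w²

MP_H = (1/2)·10·H^(-1/2) = 5·H^(-1/2).
Setting P·MP_H = w: 45·H^(-1/2) = w.
Solving for H: H^(-1/2) = w/45, so H = (45/w)^(2).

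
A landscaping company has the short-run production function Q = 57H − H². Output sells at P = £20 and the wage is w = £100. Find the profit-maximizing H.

H* = 26

The marginal product of H is MP_H = 57 − 2H.
A price-taking firm hires until the value of the marginal product equals the wage: P·MP_H = w, so 20·(57 − 2H) = 100.
Then 57 − 2H = 5, giving H = 26.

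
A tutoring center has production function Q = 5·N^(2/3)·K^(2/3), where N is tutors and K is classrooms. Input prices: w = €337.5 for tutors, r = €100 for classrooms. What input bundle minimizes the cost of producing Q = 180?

N* = 8, K* = 27

Cost minimization requires the marginal rate of technical substitution to equal the input-price ratio: MP_N/MP_K = w/r.
Here MP_N/MP_K = (2/3)·(K/N)/(2/3) = (K/N). Setting this equal to 337.5/100 = 3.375 gives K = 3.375N.
Substituting into Q = 180: 5·N^(2/3)·(3.375N)^(2/3) = 180.
Solving, N = 8 and K = 27.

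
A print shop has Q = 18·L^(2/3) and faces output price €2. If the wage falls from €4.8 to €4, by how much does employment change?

From P·MP_L = w with MP_L = 12·L^(-1/3), the labor demand is L(w) = (24/w)^(3).
At w = 4.8: L = 125. At w = 4: L = 216.
ΔL = 216 − 125 = 91.

ΔL = 91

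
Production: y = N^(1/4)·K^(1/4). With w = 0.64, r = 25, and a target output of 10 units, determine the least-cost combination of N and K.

N* = 625, K* = 16

Cost minimization requires the marginal rate of technical substitution to equal the input-price ratio: MP_N/MP_K = w/r.
Here MP_N/MP_K = (1/4)·(K/N)/(1/4) = (K/N). Setting this equal to 0.64/25 = 0.0256 gives K = 0.0256N.
Substituting into y = 10: N^(1/4)·(0.0256N)^(1/4) = 10.
Solving, N = 625 and K = 16.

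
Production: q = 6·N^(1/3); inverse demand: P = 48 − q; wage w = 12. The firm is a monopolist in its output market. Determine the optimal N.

Marginal revenue from the inverse demand is MR = 48 − 2q.
The marginal product is MP_N = 2·N^(-2/3).
A monopolist hires until marginal revenue product equals the wage: MR·MP_N = w.
At N, q = 6·N^(1/3). Substituting and solving: (48 − 12·N^(1/3))·2·N^(-2/3) = 12 gives N = 8.

N* = 8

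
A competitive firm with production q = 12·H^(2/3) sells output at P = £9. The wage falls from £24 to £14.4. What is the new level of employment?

H* = 125

From P·MP_H = w with MP_H = 8·H^(-1/3), the labor demand is H(w) = (72/w)^(3).
At w = 24: H = 27. At w = 14.4: H = 125.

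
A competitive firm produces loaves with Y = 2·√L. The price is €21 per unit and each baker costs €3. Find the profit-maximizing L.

MP_L = (1/2)·2·L^(-1/2) = L^(-1/2).
Profit maximization for a price taker requires P·MP_L = w: 21·L^(-1/2) = 3.
So L^(-1/2) = 1/7, which gives L = 49.

L* = 49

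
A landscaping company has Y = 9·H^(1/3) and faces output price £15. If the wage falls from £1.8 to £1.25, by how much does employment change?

From P·MP_H = w with MP_H = 3·H^(-2/3), the labor demand is H(w) = (45/w)^(3/2).
At w = 1.8: H = 125. At w = 1.25: H = 216.
ΔH = 216 − 125 = 91.

ΔH = 91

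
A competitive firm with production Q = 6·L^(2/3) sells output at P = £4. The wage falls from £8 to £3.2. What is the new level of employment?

From P·MP_L = w with MP_L = 4·L^(-1/3), the labor demand is L(w) = (16/w)^(3).
At w = 8: L = 8. At w = 3.2: L = 125.

L* = 125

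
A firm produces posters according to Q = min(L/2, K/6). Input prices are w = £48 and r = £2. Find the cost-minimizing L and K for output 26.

L* = 52, K* = 156

With a fixed-proportions technology, the cost-minimizing bundle uses no slack in either input: L/2 = K/6 = Q.
So L = 2·26 = 52 and K = 6·26 = 156.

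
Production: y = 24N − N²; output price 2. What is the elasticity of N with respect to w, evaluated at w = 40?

ε = -5

From P·MP_N = w with MP_N = 24 − 2N, labor demand is N(w) = (24 − w/2)/2.
dN/dw = −1/(4) = -0.25.
At w = 40, N = 2, so ε = (dN/dw)·(w/N) = (-0.25)·(40/2) = -5.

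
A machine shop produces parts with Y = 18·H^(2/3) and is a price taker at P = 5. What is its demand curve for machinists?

H(w) = 216000/w³

MP_H = (2/3)·18·H^(-1/3) = 12·H^(-1/3).
Setting P·MP_H = w: 60·H^(-1/3) = w.
Solving for H: H^(-1/3) = w/60, so H = (60/w)^(3).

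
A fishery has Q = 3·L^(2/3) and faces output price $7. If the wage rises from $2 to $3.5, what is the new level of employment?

L* = 64

From P·MP_L = w with MP_L = 2·L^(-1/3), the labor demand is L(w) = (14/w)^(3).
At w = 2: L = 343. At w = 3.5: L = 64.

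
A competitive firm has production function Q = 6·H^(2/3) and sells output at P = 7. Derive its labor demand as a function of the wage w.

MP_H = (2/3)·6·H^(-1/3) = 4·H^(-1/3).
Setting P·MP_H = w: 28·H^(-1/3) = w.
Solving for H: H^(-1/3) = w/28, so H = (28/w)^(3).

H(w) = 21952/w³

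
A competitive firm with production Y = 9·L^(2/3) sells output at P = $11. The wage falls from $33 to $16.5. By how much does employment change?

ΔL = 56

From P·MP_L = w with MP_L = 6·L^(-1/3), the labor demand is L(w) = (66/w)^(3).
At w = 33: L = 8. At w = 16.5: L = 64.
ΔL = 64 − 8 = 56.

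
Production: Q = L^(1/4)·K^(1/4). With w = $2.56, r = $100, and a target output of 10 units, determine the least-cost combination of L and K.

L* = 625, K* = 16

Cost minimization requires the marginal rate of technical substitution to equal the input-price ratio: MP_L/MP_K = w/r.
Here MP_L/MP_K = (1/4)·(K/L)/(1/4) = (K/L). Setting this equal to 2.56/100 = 0.0256 gives K = 0.0256L.
Substituting into Q = 10: L^(1/4)·(0.0256L)^(1/4) = 10.
Solving, L = 625 and K = 16.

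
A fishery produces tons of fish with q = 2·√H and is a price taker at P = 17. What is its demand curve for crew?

H(w) = 289/w²

MP_H = (1/2)·2·H^(-1/2) = H^(-1/2).
Setting P·MP_H = w: 17·H^(-1/2) = w.
Solving for H: H^(-1/2) = w/17, so H = (17/w)^(2).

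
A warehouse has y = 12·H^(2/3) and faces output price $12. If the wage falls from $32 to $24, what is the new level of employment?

H* = 64

From P·MP_H = w with MP_H = 8·H^(-1/3), the labor demand is H(w) = (96/w)^(3).
At w = 32: H = 27. At w = 24: H = 64.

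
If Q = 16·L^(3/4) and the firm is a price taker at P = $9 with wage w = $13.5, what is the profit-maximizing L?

MP_L = (3/4)·16·L^(-1/4) = 12·L^(-1/4).
Profit maximization for a price taker requires P·MP_L = w: 9·12·L^(-1/4) = 13.5.
So L^(-1/4) = 0.125, which gives L = 4096.

L* = 4096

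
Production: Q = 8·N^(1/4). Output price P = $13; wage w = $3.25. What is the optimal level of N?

N* = 16

MP_N = (1/4)·8·N^(-3/4) = 2·N^(-3/4).
Profit maximization for a price taker requires P·MP_N = w: 13·2·N^(-3/4) = 3.25.
So N^(-3/4) = 0.125, which gives N = 16.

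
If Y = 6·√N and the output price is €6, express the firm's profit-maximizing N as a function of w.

N(w) = 324/w²

MP_N = (1/2)·6·N^(-1/2) = 3·N^(-1/2).
Setting P·MP_N = w: 18·N^(-1/2) = w.
Solving for N: N^(-1/2) = w/18, so N = (18/w)^(2).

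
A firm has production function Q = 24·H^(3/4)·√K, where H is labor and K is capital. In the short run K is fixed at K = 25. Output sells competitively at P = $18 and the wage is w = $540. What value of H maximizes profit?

H* = 81

With K = 25, MP_H = (3/4)·24·H^(-1/4)·25^(1/2) = 90·H^(-1/4).
Profit maximization for a price taker requires P·MP_H = w: 18·90·H^(-1/4) = 540.
So H^(-1/4) = 1/3, which gives H = 81.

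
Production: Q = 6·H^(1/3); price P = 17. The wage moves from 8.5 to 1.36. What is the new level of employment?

H* = 125

From P·MP_H = w with MP_H = 2·H^(-2/3), the labor demand is H(w) = (34/w)^(3/2).
At w = 8.5: H = 8. At w = 1.36: H = 125.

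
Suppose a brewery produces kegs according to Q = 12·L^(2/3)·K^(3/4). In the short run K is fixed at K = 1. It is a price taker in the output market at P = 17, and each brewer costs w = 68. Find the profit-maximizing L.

With K = 1, MP_L = (2/3)·12·L^(-1/3)·1^(3/4) = 8·L^(-1/3).
Profit maximization for a price taker requires P·MP_L = w: 17·8·L^(-1/3) = 68.
So L^(-1/3) = 0.5, which gives L = 8.

L* = 8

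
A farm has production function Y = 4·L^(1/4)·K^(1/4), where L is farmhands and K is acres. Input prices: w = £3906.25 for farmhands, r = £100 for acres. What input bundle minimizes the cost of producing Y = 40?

Cost minimization requires the marginal rate of technical substitution to equal the input-price ratio: MP_L/MP_K = w/r.
Here MP_L/MP_K = (1/4)·(K/L)/(1/4) = (K/L). Setting this equal to 3906.25/100 = 39.0625 gives K = 39.0625L.
Substituting into Y = 40: 4·L^(1/4)·(39.0625L)^(1/4) = 40.
Solving, L = 16 and K = 625.

L* = 16, K* = 625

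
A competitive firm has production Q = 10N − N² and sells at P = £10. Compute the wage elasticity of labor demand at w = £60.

ε = -1.5

From P·MP_N = w with MP_N = 10 − 2N, labor demand is N(w) = (10 − w/10)/2.
dN/dw = −1/(20) = -0.05.
At w = 60, N = 2, so ε = (dN/dw)·(w/N) = (-0.05)·(60/2) = -1.5.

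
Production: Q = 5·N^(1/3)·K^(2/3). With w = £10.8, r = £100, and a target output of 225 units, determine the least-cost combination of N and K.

Cost minimization requires the marginal rate of technical substitution to equal the input-price ratio: MP_N/MP_K = w/r.
Here MP_N/MP_K = (1/3)·(K/N)/(2/3) = 0.5·(K/N). Setting this equal to 10.8/100 = 0.108 gives K = 0.216N.
Substituting into Q = 225: 5·N^(1/3)·(0.216N)^(2/3) = 225.
Solving, N = 125 and K = 27.

N* = 125, K* = 27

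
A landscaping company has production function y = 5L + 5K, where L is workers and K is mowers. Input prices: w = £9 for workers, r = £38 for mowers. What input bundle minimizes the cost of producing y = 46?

The inputs are perfect substitutes, so the firm uses whichever has the lower cost per unit of output.
Cost per unit of output via L is w/5 = 1.8; via K it is r/5 = 7.6. L is cheaper.
Producing y = 46 with L alone: L = 9.2, K = 0.

L* = 9.2, K* = 0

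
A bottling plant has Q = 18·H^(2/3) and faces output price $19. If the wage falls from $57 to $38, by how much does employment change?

From P·MP_H = w with MP_H = 12·H^(-1/3), the labor demand is H(w) = (228/w)^(3).
At w = 57: H = 64. At w = 38: H = 216.
ΔH = 216 − 64 = 152.

ΔH = 152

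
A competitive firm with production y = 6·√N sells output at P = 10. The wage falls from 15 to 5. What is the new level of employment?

From P·MP_N = w with MP_N = 3·N^(-1/2), the labor demand is N(w) = (30/w)^(2).
At w = 15: N = 4. At w = 5: N = 36.

N* = 36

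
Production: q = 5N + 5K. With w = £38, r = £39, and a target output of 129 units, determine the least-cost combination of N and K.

The inputs are perfect substitutes, so the firm uses whichever has the lower cost per unit of output.
Cost per unit of output via N is w/5 = 7.6; via K it is r/5 = 7.8. N is cheaper.
Producing q = 129 with N alone: N = 25.8, K = 0.

N* = 25.8, K* = 0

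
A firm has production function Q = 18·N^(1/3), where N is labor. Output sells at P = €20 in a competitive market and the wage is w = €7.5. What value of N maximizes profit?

N* = 64

MP_N = (1/3)·18·N^(-2/3) = 6·N^(-2/3).
Profit maximization for a price taker requires P·MP_N = w: 20·6·N^(-2/3) = 7.5.
So N^(-2/3) = 0.0625, which gives N = 64.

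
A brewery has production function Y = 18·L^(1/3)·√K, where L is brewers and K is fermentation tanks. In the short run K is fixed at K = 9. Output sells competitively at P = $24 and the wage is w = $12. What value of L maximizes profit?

With K = 9, MP_L = (1/3)·18·L^(-2/3)·9^(1/2) = 18·L^(-2/3).
Profit maximization for a price taker requires P·MP_L = w: 24·18·L^(-2/3) = 12.
So L^(-2/3) = 1/36, which gives L = 216.

L* = 216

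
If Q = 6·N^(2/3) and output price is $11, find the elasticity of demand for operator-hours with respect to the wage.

MP_N = (2/3)·6·N^(-1/3), so P·MP_N = w gives 44·N^(-1/3) = w.
Solving, N(w) = (44/w)^(3). This is a constant-elasticity form: N ∝ w^(−3), so ε = −3.

ε = -3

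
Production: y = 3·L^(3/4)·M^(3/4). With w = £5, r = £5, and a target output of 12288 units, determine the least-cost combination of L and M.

Cost minimization requires the marginal rate of technical substitution to equal the input-price ratio: MP_L/MP_M = w/r.
Here MP_L/MP_M = (3/4)·(M/L)/(3/4) = (M/L). Setting this equal to 5/5 = 1 gives M = L.
Substituting into y = 12288: 3·L^(3/4)·(L)^(3/4) = 12288.
Solving, L = 256 and M = 256.

L* = 256, M* = 256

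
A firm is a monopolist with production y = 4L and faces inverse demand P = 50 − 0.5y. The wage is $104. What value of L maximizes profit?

L* = 6

Marginal revenue from the inverse demand is MR = 50 − y.
The marginal product is MP_L = 4.
A monopolist hires until marginal revenue product equals the wage: MR·MP_L = w.
(50 − 4L)·4 = 104, so L = 6.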